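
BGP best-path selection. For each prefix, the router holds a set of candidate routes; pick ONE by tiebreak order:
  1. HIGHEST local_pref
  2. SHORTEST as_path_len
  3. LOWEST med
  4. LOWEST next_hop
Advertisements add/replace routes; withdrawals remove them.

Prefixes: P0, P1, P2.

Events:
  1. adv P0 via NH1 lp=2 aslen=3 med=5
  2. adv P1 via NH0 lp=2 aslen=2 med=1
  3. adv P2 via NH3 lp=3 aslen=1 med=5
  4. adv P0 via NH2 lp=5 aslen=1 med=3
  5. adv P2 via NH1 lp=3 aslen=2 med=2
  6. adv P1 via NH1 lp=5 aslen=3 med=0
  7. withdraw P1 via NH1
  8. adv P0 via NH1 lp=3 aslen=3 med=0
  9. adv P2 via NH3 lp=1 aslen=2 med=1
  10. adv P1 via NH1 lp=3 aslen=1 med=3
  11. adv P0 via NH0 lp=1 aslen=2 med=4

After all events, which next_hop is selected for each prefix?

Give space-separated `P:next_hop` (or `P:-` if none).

Answer: P0:NH2 P1:NH1 P2:NH1

Derivation:
Op 1: best P0=NH1 P1=- P2=-
Op 2: best P0=NH1 P1=NH0 P2=-
Op 3: best P0=NH1 P1=NH0 P2=NH3
Op 4: best P0=NH2 P1=NH0 P2=NH3
Op 5: best P0=NH2 P1=NH0 P2=NH3
Op 6: best P0=NH2 P1=NH1 P2=NH3
Op 7: best P0=NH2 P1=NH0 P2=NH3
Op 8: best P0=NH2 P1=NH0 P2=NH3
Op 9: best P0=NH2 P1=NH0 P2=NH1
Op 10: best P0=NH2 P1=NH1 P2=NH1
Op 11: best P0=NH2 P1=NH1 P2=NH1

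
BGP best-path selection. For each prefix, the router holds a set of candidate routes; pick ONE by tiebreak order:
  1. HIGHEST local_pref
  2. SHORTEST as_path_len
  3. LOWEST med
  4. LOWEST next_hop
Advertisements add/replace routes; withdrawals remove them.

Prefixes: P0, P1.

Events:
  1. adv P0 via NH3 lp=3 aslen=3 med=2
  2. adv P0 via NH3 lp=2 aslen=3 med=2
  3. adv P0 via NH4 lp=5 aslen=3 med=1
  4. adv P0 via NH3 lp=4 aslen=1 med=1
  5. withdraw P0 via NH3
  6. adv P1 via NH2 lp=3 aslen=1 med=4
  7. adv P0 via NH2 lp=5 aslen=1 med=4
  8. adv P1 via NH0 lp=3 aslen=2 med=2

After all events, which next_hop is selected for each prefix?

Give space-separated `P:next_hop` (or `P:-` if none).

Answer: P0:NH2 P1:NH2

Derivation:
Op 1: best P0=NH3 P1=-
Op 2: best P0=NH3 P1=-
Op 3: best P0=NH4 P1=-
Op 4: best P0=NH4 P1=-
Op 5: best P0=NH4 P1=-
Op 6: best P0=NH4 P1=NH2
Op 7: best P0=NH2 P1=NH2
Op 8: best P0=NH2 P1=NH2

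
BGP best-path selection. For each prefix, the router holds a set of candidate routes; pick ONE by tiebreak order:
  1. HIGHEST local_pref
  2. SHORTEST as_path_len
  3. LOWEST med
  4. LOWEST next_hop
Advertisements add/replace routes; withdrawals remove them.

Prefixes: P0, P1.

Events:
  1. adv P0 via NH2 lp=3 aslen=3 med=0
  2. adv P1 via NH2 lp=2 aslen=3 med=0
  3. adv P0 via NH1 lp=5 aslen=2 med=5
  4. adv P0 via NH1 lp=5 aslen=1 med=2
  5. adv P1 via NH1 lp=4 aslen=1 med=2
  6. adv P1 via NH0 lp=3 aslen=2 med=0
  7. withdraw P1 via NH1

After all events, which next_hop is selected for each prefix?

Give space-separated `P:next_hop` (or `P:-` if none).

Answer: P0:NH1 P1:NH0

Derivation:
Op 1: best P0=NH2 P1=-
Op 2: best P0=NH2 P1=NH2
Op 3: best P0=NH1 P1=NH2
Op 4: best P0=NH1 P1=NH2
Op 5: best P0=NH1 P1=NH1
Op 6: best P0=NH1 P1=NH1
Op 7: best P0=NH1 P1=NH0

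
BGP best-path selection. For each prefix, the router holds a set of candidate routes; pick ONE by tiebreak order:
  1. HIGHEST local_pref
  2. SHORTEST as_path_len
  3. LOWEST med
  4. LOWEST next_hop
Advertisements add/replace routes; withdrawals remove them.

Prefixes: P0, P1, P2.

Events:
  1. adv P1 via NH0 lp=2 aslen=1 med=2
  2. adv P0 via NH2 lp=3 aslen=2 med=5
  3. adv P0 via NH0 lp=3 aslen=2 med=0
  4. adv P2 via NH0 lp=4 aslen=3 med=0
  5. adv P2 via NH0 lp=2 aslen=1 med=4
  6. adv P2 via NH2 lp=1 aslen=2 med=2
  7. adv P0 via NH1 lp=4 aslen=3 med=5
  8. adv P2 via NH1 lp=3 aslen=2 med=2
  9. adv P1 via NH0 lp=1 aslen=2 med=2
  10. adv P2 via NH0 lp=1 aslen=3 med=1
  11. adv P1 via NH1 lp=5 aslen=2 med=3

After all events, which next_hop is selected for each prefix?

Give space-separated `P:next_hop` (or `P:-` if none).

Answer: P0:NH1 P1:NH1 P2:NH1

Derivation:
Op 1: best P0=- P1=NH0 P2=-
Op 2: best P0=NH2 P1=NH0 P2=-
Op 3: best P0=NH0 P1=NH0 P2=-
Op 4: best P0=NH0 P1=NH0 P2=NH0
Op 5: best P0=NH0 P1=NH0 P2=NH0
Op 6: best P0=NH0 P1=NH0 P2=NH0
Op 7: best P0=NH1 P1=NH0 P2=NH0
Op 8: best P0=NH1 P1=NH0 P2=NH1
Op 9: best P0=NH1 P1=NH0 P2=NH1
Op 10: best P0=NH1 P1=NH0 P2=NH1
Op 11: best P0=NH1 P1=NH1 P2=NH1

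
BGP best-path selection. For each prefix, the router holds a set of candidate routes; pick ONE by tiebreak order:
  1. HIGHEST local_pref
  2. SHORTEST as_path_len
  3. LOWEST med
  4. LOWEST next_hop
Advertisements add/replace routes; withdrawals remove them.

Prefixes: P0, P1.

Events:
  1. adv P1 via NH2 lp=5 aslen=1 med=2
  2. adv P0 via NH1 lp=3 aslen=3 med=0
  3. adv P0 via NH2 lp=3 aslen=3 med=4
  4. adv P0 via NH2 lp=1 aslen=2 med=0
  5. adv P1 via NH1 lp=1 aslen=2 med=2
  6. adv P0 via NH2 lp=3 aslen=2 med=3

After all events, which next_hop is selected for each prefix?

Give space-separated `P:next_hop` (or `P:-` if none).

Op 1: best P0=- P1=NH2
Op 2: best P0=NH1 P1=NH2
Op 3: best P0=NH1 P1=NH2
Op 4: best P0=NH1 P1=NH2
Op 5: best P0=NH1 P1=NH2
Op 6: best P0=NH2 P1=NH2

Answer: P0:NH2 P1:NH2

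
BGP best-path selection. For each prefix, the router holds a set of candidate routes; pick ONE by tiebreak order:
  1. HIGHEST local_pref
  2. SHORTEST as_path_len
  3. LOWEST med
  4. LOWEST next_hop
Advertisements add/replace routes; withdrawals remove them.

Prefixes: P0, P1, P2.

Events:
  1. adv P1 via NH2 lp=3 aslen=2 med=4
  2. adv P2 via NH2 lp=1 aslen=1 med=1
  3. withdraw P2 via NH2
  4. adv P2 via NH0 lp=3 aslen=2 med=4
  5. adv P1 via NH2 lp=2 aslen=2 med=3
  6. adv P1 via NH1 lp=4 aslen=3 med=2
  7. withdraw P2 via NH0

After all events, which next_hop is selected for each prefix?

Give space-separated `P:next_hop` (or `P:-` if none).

Answer: P0:- P1:NH1 P2:-

Derivation:
Op 1: best P0=- P1=NH2 P2=-
Op 2: best P0=- P1=NH2 P2=NH2
Op 3: best P0=- P1=NH2 P2=-
Op 4: best P0=- P1=NH2 P2=NH0
Op 5: best P0=- P1=NH2 P2=NH0
Op 6: best P0=- P1=NH1 P2=NH0
Op 7: best P0=- P1=NH1 P2=-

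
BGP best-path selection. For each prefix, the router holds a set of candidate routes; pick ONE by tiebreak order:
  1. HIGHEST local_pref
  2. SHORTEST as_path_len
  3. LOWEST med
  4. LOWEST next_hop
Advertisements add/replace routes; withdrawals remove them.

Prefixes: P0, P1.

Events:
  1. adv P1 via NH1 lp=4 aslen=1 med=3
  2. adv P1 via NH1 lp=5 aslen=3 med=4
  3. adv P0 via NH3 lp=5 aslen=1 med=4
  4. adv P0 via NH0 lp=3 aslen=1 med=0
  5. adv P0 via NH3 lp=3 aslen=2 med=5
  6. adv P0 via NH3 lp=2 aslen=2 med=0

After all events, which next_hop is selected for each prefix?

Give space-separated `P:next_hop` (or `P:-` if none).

Op 1: best P0=- P1=NH1
Op 2: best P0=- P1=NH1
Op 3: best P0=NH3 P1=NH1
Op 4: best P0=NH3 P1=NH1
Op 5: best P0=NH0 P1=NH1
Op 6: best P0=NH0 P1=NH1

Answer: P0:NH0 P1:NH1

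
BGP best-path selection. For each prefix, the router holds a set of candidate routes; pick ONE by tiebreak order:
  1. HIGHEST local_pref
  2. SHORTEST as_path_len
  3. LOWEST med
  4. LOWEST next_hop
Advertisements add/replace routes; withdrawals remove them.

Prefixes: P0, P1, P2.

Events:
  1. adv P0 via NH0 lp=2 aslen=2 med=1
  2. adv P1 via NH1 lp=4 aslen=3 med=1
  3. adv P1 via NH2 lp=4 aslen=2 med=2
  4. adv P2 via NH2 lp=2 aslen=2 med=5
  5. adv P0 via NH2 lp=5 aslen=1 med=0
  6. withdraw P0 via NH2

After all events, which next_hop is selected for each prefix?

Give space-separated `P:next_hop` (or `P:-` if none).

Answer: P0:NH0 P1:NH2 P2:NH2

Derivation:
Op 1: best P0=NH0 P1=- P2=-
Op 2: best P0=NH0 P1=NH1 P2=-
Op 3: best P0=NH0 P1=NH2 P2=-
Op 4: best P0=NH0 P1=NH2 P2=NH2
Op 5: best P0=NH2 P1=NH2 P2=NH2
Op 6: best P0=NH0 P1=NH2 P2=NH2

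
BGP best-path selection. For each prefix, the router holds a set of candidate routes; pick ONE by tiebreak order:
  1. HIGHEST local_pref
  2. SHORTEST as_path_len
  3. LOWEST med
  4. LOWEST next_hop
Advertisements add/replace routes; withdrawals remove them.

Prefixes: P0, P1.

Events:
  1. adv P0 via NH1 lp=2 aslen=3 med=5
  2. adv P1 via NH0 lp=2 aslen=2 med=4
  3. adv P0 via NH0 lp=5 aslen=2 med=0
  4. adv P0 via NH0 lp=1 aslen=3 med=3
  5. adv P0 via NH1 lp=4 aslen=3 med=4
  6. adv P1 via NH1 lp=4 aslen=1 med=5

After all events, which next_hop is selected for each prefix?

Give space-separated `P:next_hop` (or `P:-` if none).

Op 1: best P0=NH1 P1=-
Op 2: best P0=NH1 P1=NH0
Op 3: best P0=NH0 P1=NH0
Op 4: best P0=NH1 P1=NH0
Op 5: best P0=NH1 P1=NH0
Op 6: best P0=NH1 P1=NH1

Answer: P0:NH1 P1:NH1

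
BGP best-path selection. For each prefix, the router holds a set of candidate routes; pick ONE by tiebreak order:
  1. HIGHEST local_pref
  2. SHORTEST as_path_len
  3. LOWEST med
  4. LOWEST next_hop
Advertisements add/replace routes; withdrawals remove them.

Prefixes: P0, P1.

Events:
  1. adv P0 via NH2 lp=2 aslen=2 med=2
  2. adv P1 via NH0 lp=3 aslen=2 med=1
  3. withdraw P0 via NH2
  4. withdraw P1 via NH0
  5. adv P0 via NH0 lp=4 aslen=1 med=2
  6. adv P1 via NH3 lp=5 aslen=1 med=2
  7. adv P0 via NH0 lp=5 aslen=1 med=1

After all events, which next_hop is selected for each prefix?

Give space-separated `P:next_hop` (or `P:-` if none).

Answer: P0:NH0 P1:NH3

Derivation:
Op 1: best P0=NH2 P1=-
Op 2: best P0=NH2 P1=NH0
Op 3: best P0=- P1=NH0
Op 4: best P0=- P1=-
Op 5: best P0=NH0 P1=-
Op 6: best P0=NH0 P1=NH3
Op 7: best P0=NH0 P1=NH3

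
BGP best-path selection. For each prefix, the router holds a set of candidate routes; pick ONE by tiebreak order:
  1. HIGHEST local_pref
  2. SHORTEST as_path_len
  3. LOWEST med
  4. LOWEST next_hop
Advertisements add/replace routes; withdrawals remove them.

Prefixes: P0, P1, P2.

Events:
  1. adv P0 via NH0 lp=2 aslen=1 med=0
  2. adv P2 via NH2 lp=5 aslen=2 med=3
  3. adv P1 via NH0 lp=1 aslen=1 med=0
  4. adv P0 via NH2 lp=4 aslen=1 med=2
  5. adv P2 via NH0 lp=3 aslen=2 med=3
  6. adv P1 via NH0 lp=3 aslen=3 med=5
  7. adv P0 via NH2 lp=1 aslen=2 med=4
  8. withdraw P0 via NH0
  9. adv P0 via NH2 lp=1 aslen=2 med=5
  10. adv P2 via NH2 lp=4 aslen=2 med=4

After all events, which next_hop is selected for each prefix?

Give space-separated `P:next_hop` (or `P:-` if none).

Answer: P0:NH2 P1:NH0 P2:NH2

Derivation:
Op 1: best P0=NH0 P1=- P2=-
Op 2: best P0=NH0 P1=- P2=NH2
Op 3: best P0=NH0 P1=NH0 P2=NH2
Op 4: best P0=NH2 P1=NH0 P2=NH2
Op 5: best P0=NH2 P1=NH0 P2=NH2
Op 6: best P0=NH2 P1=NH0 P2=NH2
Op 7: best P0=NH0 P1=NH0 P2=NH2
Op 8: best P0=NH2 P1=NH0 P2=NH2
Op 9: best P0=NH2 P1=NH0 P2=NH2
Op 10: best P0=NH2 P1=NH0 P2=NH2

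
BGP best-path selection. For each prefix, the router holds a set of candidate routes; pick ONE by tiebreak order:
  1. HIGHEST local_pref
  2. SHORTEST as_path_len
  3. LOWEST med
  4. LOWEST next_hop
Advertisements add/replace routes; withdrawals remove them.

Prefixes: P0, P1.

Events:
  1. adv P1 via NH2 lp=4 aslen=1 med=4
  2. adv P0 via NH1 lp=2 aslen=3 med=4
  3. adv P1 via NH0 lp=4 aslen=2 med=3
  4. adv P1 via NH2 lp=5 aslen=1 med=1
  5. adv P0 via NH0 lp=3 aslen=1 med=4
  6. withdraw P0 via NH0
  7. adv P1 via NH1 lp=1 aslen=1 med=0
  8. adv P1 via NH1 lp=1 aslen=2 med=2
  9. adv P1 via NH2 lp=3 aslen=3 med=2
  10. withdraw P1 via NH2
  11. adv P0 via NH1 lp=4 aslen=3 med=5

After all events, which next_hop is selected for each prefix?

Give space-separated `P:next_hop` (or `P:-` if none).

Answer: P0:NH1 P1:NH0

Derivation:
Op 1: best P0=- P1=NH2
Op 2: best P0=NH1 P1=NH2
Op 3: best P0=NH1 P1=NH2
Op 4: best P0=NH1 P1=NH2
Op 5: best P0=NH0 P1=NH2
Op 6: best P0=NH1 P1=NH2
Op 7: best P0=NH1 P1=NH2
Op 8: best P0=NH1 P1=NH2
Op 9: best P0=NH1 P1=NH0
Op 10: best P0=NH1 P1=NH0
Op 11: best P0=NH1 P1=NH0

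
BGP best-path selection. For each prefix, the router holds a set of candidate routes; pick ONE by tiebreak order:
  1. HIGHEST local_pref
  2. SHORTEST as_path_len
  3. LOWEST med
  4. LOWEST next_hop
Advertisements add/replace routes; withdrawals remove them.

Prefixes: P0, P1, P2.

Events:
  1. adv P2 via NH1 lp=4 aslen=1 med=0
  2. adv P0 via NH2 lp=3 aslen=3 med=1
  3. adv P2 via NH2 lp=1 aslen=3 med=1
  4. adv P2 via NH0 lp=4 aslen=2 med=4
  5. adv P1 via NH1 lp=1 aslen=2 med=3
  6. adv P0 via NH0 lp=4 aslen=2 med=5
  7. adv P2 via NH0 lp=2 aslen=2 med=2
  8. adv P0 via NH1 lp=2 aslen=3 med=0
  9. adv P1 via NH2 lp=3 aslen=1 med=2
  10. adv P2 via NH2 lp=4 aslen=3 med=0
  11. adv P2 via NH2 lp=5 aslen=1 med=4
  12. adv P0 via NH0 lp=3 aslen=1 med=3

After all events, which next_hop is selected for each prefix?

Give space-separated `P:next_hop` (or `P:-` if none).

Op 1: best P0=- P1=- P2=NH1
Op 2: best P0=NH2 P1=- P2=NH1
Op 3: best P0=NH2 P1=- P2=NH1
Op 4: best P0=NH2 P1=- P2=NH1
Op 5: best P0=NH2 P1=NH1 P2=NH1
Op 6: best P0=NH0 P1=NH1 P2=NH1
Op 7: best P0=NH0 P1=NH1 P2=NH1
Op 8: best P0=NH0 P1=NH1 P2=NH1
Op 9: best P0=NH0 P1=NH2 P2=NH1
Op 10: best P0=NH0 P1=NH2 P2=NH1
Op 11: best P0=NH0 P1=NH2 P2=NH2
Op 12: best P0=NH0 P1=NH2 P2=NH2

Answer: P0:NH0 P1:NH2 P2:NH2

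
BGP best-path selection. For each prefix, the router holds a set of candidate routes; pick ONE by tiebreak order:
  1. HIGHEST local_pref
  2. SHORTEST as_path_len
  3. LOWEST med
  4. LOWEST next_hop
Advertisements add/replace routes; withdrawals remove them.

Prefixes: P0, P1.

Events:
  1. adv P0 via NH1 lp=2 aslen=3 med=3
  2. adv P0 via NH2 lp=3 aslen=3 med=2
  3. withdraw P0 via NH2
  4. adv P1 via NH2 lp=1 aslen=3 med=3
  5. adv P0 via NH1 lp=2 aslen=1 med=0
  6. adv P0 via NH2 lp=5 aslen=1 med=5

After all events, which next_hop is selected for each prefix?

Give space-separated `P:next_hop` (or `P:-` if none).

Answer: P0:NH2 P1:NH2

Derivation:
Op 1: best P0=NH1 P1=-
Op 2: best P0=NH2 P1=-
Op 3: best P0=NH1 P1=-
Op 4: best P0=NH1 P1=NH2
Op 5: best P0=NH1 P1=NH2
Op 6: best P0=NH2 P1=NH2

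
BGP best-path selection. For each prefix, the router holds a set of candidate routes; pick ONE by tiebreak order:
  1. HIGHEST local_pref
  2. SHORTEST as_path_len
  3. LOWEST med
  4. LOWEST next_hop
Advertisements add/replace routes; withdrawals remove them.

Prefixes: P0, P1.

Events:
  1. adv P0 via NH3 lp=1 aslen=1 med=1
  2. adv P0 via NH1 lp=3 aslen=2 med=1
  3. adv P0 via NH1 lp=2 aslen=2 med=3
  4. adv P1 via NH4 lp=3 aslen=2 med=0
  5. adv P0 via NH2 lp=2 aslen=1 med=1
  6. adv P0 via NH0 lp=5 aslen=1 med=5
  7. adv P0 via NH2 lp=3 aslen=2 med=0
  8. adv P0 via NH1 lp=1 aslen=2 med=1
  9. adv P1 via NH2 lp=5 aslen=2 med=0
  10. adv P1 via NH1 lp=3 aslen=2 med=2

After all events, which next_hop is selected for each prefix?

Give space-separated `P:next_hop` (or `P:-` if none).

Answer: P0:NH0 P1:NH2

Derivation:
Op 1: best P0=NH3 P1=-
Op 2: best P0=NH1 P1=-
Op 3: best P0=NH1 P1=-
Op 4: best P0=NH1 P1=NH4
Op 5: best P0=NH2 P1=NH4
Op 6: best P0=NH0 P1=NH4
Op 7: best P0=NH0 P1=NH4
Op 8: best P0=NH0 P1=NH4
Op 9: best P0=NH0 P1=NH2
Op 10: best P0=NH0 P1=NH2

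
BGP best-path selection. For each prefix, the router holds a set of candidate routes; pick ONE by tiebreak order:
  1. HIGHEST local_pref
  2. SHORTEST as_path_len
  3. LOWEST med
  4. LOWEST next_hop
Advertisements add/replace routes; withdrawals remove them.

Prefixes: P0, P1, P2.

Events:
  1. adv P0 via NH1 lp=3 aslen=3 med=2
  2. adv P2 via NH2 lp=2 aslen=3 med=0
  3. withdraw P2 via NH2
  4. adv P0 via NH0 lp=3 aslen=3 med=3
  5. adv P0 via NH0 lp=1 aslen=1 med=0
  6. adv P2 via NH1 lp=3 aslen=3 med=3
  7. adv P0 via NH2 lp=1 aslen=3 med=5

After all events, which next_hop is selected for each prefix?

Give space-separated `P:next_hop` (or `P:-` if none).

Op 1: best P0=NH1 P1=- P2=-
Op 2: best P0=NH1 P1=- P2=NH2
Op 3: best P0=NH1 P1=- P2=-
Op 4: best P0=NH1 P1=- P2=-
Op 5: best P0=NH1 P1=- P2=-
Op 6: best P0=NH1 P1=- P2=NH1
Op 7: best P0=NH1 P1=- P2=NH1

Answer: P0:NH1 P1:- P2:NH1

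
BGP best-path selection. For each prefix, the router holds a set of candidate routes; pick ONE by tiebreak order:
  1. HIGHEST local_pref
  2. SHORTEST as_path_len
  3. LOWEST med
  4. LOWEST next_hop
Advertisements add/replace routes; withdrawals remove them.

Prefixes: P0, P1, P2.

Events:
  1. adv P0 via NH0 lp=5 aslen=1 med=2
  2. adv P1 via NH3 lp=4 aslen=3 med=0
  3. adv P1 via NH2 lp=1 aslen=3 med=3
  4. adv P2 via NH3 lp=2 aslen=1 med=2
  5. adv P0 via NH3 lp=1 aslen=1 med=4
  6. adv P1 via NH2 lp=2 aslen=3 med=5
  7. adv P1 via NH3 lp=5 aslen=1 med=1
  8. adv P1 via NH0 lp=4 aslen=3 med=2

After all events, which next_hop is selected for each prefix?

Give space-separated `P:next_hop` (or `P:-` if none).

Op 1: best P0=NH0 P1=- P2=-
Op 2: best P0=NH0 P1=NH3 P2=-
Op 3: best P0=NH0 P1=NH3 P2=-
Op 4: best P0=NH0 P1=NH3 P2=NH3
Op 5: best P0=NH0 P1=NH3 P2=NH3
Op 6: best P0=NH0 P1=NH3 P2=NH3
Op 7: best P0=NH0 P1=NH3 P2=NH3
Op 8: best P0=NH0 P1=NH3 P2=NH3

Answer: P0:NH0 P1:NH3 P2:NH3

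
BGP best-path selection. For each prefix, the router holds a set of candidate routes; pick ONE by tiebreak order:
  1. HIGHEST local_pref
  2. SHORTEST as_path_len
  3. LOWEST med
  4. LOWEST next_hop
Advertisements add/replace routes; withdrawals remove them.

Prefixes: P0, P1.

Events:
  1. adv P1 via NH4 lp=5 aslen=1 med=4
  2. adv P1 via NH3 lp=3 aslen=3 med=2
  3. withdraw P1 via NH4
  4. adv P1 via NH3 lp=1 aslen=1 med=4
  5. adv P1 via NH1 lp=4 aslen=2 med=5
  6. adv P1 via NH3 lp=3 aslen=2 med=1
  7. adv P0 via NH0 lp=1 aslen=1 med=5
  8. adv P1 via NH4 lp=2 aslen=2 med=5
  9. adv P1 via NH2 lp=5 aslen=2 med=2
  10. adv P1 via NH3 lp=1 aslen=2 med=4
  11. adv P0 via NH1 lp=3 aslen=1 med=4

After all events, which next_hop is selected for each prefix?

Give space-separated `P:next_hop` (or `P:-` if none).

Answer: P0:NH1 P1:NH2

Derivation:
Op 1: best P0=- P1=NH4
Op 2: best P0=- P1=NH4
Op 3: best P0=- P1=NH3
Op 4: best P0=- P1=NH3
Op 5: best P0=- P1=NH1
Op 6: best P0=- P1=NH1
Op 7: best P0=NH0 P1=NH1
Op 8: best P0=NH0 P1=NH1
Op 9: best P0=NH0 P1=NH2
Op 10: best P0=NH0 P1=NH2
Op 11: best P0=NH1 P1=NH2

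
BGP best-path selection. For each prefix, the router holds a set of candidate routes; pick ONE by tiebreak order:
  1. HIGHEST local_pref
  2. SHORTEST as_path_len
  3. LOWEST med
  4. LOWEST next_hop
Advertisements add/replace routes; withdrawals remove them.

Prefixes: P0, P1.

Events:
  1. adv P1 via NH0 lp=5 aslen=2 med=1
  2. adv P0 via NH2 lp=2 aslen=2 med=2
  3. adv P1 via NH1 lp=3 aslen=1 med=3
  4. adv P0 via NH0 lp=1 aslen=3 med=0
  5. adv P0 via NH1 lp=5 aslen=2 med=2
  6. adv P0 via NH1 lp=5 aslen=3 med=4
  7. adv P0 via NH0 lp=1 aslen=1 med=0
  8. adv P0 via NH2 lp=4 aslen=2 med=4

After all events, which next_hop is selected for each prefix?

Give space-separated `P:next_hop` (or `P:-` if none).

Op 1: best P0=- P1=NH0
Op 2: best P0=NH2 P1=NH0
Op 3: best P0=NH2 P1=NH0
Op 4: best P0=NH2 P1=NH0
Op 5: best P0=NH1 P1=NH0
Op 6: best P0=NH1 P1=NH0
Op 7: best P0=NH1 P1=NH0
Op 8: best P0=NH1 P1=NH0

Answer: P0:NH1 P1:NH0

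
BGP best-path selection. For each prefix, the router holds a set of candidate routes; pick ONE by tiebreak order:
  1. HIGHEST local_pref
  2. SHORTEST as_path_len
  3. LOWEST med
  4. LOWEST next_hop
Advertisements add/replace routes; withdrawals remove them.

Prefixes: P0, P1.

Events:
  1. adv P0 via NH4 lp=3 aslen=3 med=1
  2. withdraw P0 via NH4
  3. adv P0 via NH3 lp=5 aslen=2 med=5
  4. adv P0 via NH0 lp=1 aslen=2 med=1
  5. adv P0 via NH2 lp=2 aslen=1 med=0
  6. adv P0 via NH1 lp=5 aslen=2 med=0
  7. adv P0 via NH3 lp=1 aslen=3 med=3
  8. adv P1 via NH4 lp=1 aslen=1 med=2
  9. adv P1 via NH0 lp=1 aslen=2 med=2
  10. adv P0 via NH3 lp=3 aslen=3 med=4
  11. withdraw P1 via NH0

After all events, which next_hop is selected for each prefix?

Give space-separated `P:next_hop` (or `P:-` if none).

Answer: P0:NH1 P1:NH4

Derivation:
Op 1: best P0=NH4 P1=-
Op 2: best P0=- P1=-
Op 3: best P0=NH3 P1=-
Op 4: best P0=NH3 P1=-
Op 5: best P0=NH3 P1=-
Op 6: best P0=NH1 P1=-
Op 7: best P0=NH1 P1=-
Op 8: best P0=NH1 P1=NH4
Op 9: best P0=NH1 P1=NH4
Op 10: best P0=NH1 P1=NH4
Op 11: best P0=NH1 P1=NH4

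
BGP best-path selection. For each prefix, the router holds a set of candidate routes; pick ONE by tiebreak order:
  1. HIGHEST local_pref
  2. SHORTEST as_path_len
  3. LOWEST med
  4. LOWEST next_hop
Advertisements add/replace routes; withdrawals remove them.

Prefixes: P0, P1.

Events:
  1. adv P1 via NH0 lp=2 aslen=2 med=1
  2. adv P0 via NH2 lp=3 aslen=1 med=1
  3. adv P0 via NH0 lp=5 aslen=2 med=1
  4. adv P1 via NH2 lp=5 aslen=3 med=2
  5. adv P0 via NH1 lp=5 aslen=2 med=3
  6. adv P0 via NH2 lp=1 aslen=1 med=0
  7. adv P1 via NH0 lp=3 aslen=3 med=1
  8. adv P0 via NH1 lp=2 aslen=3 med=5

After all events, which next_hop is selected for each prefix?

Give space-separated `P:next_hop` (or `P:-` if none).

Op 1: best P0=- P1=NH0
Op 2: best P0=NH2 P1=NH0
Op 3: best P0=NH0 P1=NH0
Op 4: best P0=NH0 P1=NH2
Op 5: best P0=NH0 P1=NH2
Op 6: best P0=NH0 P1=NH2
Op 7: best P0=NH0 P1=NH2
Op 8: best P0=NH0 P1=NH2

Answer: P0:NH0 P1:NH2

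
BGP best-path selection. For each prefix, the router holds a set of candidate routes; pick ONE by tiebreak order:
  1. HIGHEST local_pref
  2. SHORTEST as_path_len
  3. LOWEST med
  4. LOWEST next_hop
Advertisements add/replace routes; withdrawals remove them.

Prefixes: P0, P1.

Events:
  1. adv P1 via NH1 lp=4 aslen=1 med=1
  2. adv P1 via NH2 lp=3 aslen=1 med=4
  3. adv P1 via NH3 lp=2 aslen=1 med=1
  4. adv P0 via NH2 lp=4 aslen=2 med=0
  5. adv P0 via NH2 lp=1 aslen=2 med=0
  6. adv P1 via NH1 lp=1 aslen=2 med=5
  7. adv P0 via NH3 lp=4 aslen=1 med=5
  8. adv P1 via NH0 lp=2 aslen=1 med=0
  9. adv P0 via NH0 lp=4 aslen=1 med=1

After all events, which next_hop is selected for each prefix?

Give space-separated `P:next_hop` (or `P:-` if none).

Answer: P0:NH0 P1:NH2

Derivation:
Op 1: best P0=- P1=NH1
Op 2: best P0=- P1=NH1
Op 3: best P0=- P1=NH1
Op 4: best P0=NH2 P1=NH1
Op 5: best P0=NH2 P1=NH1
Op 6: best P0=NH2 P1=NH2
Op 7: best P0=NH3 P1=NH2
Op 8: best P0=NH3 P1=NH2
Op 9: best P0=NH0 P1=NH2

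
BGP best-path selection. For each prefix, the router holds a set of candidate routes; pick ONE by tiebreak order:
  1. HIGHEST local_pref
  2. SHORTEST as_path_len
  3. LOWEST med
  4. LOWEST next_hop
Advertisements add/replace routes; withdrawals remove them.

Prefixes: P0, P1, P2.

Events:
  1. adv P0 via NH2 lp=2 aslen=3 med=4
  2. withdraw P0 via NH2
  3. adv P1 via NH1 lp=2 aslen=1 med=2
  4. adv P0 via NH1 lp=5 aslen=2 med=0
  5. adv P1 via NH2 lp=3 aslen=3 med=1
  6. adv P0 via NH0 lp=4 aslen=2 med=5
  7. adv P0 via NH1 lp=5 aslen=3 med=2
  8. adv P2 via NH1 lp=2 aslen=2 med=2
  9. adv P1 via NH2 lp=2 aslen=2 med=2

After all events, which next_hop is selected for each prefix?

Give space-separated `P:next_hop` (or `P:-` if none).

Op 1: best P0=NH2 P1=- P2=-
Op 2: best P0=- P1=- P2=-
Op 3: best P0=- P1=NH1 P2=-
Op 4: best P0=NH1 P1=NH1 P2=-
Op 5: best P0=NH1 P1=NH2 P2=-
Op 6: best P0=NH1 P1=NH2 P2=-
Op 7: best P0=NH1 P1=NH2 P2=-
Op 8: best P0=NH1 P1=NH2 P2=NH1
Op 9: best P0=NH1 P1=NH1 P2=NH1

Answer: P0:NH1 P1:NH1 P2:NH1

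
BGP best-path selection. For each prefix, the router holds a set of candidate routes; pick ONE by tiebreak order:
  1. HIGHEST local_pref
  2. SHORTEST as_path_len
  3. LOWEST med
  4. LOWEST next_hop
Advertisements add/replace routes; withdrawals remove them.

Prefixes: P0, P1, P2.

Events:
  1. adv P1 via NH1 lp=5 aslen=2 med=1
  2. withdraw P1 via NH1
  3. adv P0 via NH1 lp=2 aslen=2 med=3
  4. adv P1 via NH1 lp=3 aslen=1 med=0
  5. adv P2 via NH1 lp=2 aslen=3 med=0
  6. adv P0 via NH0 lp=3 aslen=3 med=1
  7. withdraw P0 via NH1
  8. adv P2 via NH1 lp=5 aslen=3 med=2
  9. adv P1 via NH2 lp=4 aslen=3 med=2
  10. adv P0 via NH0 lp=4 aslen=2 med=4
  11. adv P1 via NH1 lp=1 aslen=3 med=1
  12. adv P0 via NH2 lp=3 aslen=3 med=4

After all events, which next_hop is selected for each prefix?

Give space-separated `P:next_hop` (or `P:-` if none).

Answer: P0:NH0 P1:NH2 P2:NH1

Derivation:
Op 1: best P0=- P1=NH1 P2=-
Op 2: best P0=- P1=- P2=-
Op 3: best P0=NH1 P1=- P2=-
Op 4: best P0=NH1 P1=NH1 P2=-
Op 5: best P0=NH1 P1=NH1 P2=NH1
Op 6: best P0=NH0 P1=NH1 P2=NH1
Op 7: best P0=NH0 P1=NH1 P2=NH1
Op 8: best P0=NH0 P1=NH1 P2=NH1
Op 9: best P0=NH0 P1=NH2 P2=NH1
Op 10: best P0=NH0 P1=NH2 P2=NH1
Op 11: best P0=NH0 P1=NH2 P2=NH1
Op 12: best P0=NH0 P1=NH2 P2=NH1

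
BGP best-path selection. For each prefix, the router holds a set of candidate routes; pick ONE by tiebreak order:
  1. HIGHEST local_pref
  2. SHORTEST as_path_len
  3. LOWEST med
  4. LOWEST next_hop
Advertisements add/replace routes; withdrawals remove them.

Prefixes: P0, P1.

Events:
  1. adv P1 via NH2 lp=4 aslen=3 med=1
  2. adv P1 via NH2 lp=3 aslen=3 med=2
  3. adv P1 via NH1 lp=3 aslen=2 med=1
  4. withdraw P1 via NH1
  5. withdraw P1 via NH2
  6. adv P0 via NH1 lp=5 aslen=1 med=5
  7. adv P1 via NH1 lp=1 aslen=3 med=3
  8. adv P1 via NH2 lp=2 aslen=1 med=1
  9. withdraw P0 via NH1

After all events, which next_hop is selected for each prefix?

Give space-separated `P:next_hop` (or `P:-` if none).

Answer: P0:- P1:NH2

Derivation:
Op 1: best P0=- P1=NH2
Op 2: best P0=- P1=NH2
Op 3: best P0=- P1=NH1
Op 4: best P0=- P1=NH2
Op 5: best P0=- P1=-
Op 6: best P0=NH1 P1=-
Op 7: best P0=NH1 P1=NH1
Op 8: best P0=NH1 P1=NH2
Op 9: best P0=- P1=NH2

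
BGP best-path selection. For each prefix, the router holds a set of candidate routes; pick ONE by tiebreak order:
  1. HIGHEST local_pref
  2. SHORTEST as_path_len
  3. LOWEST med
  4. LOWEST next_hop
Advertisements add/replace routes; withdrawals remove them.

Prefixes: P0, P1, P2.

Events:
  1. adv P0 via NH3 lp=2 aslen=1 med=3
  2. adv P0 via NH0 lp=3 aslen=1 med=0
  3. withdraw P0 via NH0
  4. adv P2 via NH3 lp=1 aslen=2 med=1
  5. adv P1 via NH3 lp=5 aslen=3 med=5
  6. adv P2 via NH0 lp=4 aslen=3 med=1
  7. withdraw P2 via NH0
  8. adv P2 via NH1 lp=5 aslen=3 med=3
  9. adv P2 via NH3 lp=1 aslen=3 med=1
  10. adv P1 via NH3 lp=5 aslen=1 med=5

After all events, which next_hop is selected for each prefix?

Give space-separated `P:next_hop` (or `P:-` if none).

Op 1: best P0=NH3 P1=- P2=-
Op 2: best P0=NH0 P1=- P2=-
Op 3: best P0=NH3 P1=- P2=-
Op 4: best P0=NH3 P1=- P2=NH3
Op 5: best P0=NH3 P1=NH3 P2=NH3
Op 6: best P0=NH3 P1=NH3 P2=NH0
Op 7: best P0=NH3 P1=NH3 P2=NH3
Op 8: best P0=NH3 P1=NH3 P2=NH1
Op 9: best P0=NH3 P1=NH3 P2=NH1
Op 10: best P0=NH3 P1=NH3 P2=NH1

Answer: P0:NH3 P1:NH3 P2:NH1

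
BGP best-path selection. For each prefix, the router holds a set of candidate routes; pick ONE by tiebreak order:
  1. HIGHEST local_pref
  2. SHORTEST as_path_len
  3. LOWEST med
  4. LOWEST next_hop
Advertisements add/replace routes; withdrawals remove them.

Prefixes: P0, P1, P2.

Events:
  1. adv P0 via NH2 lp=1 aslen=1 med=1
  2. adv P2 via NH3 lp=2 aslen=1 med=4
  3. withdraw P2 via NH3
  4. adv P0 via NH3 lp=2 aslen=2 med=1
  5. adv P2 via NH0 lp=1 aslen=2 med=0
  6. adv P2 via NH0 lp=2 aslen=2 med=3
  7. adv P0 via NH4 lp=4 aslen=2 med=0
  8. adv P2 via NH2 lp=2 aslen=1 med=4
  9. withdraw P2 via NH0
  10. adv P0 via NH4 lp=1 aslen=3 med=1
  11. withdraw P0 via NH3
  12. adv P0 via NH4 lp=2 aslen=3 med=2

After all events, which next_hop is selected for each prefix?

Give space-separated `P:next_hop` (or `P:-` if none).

Op 1: best P0=NH2 P1=- P2=-
Op 2: best P0=NH2 P1=- P2=NH3
Op 3: best P0=NH2 P1=- P2=-
Op 4: best P0=NH3 P1=- P2=-
Op 5: best P0=NH3 P1=- P2=NH0
Op 6: best P0=NH3 P1=- P2=NH0
Op 7: best P0=NH4 P1=- P2=NH0
Op 8: best P0=NH4 P1=- P2=NH2
Op 9: best P0=NH4 P1=- P2=NH2
Op 10: best P0=NH3 P1=- P2=NH2
Op 11: best P0=NH2 P1=- P2=NH2
Op 12: best P0=NH4 P1=- P2=NH2

Answer: P0:NH4 P1:- P2:NH2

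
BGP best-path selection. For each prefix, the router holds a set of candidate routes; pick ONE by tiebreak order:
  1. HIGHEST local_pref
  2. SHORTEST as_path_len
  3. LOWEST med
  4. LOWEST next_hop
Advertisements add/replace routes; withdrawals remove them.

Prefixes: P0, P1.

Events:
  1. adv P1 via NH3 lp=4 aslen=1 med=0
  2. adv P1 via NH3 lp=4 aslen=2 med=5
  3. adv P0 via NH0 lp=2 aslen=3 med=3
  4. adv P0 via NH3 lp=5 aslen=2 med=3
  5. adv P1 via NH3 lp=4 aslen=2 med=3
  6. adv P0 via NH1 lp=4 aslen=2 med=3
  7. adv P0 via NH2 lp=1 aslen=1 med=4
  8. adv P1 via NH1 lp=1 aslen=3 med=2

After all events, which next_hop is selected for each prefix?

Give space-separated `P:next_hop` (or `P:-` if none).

Op 1: best P0=- P1=NH3
Op 2: best P0=- P1=NH3
Op 3: best P0=NH0 P1=NH3
Op 4: best P0=NH3 P1=NH3
Op 5: best P0=NH3 P1=NH3
Op 6: best P0=NH3 P1=NH3
Op 7: best P0=NH3 P1=NH3
Op 8: best P0=NH3 P1=NH3

Answer: P0:NH3 P1:NH3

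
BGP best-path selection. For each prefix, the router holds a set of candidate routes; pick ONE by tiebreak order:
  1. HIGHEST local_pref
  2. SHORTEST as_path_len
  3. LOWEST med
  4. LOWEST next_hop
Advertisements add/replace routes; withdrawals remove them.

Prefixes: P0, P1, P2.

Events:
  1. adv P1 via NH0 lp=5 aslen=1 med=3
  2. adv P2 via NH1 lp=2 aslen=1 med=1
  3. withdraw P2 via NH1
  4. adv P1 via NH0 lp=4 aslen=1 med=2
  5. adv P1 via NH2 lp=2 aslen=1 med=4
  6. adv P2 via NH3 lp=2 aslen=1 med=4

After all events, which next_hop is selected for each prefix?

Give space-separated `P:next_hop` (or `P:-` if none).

Answer: P0:- P1:NH0 P2:NH3

Derivation:
Op 1: best P0=- P1=NH0 P2=-
Op 2: best P0=- P1=NH0 P2=NH1
Op 3: best P0=- P1=NH0 P2=-
Op 4: best P0=- P1=NH0 P2=-
Op 5: best P0=- P1=NH0 P2=-
Op 6: best P0=- P1=NH0 P2=NH3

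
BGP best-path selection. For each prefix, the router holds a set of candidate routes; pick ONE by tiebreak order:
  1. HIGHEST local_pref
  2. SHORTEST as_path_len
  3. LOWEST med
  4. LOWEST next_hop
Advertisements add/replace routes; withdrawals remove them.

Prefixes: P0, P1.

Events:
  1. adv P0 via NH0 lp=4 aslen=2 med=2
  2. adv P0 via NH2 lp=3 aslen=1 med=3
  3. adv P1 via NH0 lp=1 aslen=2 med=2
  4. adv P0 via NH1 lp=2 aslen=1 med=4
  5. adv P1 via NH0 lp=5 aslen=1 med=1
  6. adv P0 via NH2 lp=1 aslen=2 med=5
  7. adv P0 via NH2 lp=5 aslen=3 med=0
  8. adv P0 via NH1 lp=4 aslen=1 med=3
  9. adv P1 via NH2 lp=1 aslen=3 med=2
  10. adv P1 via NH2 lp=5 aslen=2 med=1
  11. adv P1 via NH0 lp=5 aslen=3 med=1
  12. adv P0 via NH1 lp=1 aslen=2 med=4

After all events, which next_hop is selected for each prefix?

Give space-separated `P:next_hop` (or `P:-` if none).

Op 1: best P0=NH0 P1=-
Op 2: best P0=NH0 P1=-
Op 3: best P0=NH0 P1=NH0
Op 4: best P0=NH0 P1=NH0
Op 5: best P0=NH0 P1=NH0
Op 6: best P0=NH0 P1=NH0
Op 7: best P0=NH2 P1=NH0
Op 8: best P0=NH2 P1=NH0
Op 9: best P0=NH2 P1=NH0
Op 10: best P0=NH2 P1=NH0
Op 11: best P0=NH2 P1=NH2
Op 12: best P0=NH2 P1=NH2

Answer: P0:NH2 P1:NH2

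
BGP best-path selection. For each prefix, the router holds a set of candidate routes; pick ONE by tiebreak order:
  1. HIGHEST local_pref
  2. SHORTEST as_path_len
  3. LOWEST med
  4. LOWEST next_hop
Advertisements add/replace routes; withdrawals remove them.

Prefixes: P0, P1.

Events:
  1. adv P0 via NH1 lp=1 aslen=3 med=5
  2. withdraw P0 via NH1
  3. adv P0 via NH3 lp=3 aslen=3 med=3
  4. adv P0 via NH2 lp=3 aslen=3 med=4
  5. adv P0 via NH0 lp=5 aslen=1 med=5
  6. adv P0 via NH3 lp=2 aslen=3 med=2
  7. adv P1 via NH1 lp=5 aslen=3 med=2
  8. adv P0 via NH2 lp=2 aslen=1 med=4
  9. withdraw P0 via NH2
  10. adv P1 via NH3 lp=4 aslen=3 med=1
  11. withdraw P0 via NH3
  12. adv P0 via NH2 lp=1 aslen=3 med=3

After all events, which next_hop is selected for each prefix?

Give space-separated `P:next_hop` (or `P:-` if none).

Op 1: best P0=NH1 P1=-
Op 2: best P0=- P1=-
Op 3: best P0=NH3 P1=-
Op 4: best P0=NH3 P1=-
Op 5: best P0=NH0 P1=-
Op 6: best P0=NH0 P1=-
Op 7: best P0=NH0 P1=NH1
Op 8: best P0=NH0 P1=NH1
Op 9: best P0=NH0 P1=NH1
Op 10: best P0=NH0 P1=NH1
Op 11: best P0=NH0 P1=NH1
Op 12: best P0=NH0 P1=NH1

Answer: P0:NH0 P1:NH1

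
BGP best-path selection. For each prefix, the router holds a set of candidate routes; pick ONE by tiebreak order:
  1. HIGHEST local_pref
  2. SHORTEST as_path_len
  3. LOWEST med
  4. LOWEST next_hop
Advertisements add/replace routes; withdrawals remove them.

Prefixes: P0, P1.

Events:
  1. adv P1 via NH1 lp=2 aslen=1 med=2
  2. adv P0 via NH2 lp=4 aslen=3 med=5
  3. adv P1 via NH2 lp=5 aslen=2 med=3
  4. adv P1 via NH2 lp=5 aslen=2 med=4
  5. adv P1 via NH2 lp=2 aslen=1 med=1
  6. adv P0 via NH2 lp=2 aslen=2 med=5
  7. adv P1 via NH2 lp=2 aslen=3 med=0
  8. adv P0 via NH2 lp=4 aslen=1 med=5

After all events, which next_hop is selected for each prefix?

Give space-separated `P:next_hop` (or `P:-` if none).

Answer: P0:NH2 P1:NH1

Derivation:
Op 1: best P0=- P1=NH1
Op 2: best P0=NH2 P1=NH1
Op 3: best P0=NH2 P1=NH2
Op 4: best P0=NH2 P1=NH2
Op 5: best P0=NH2 P1=NH2
Op 6: best P0=NH2 P1=NH2
Op 7: best P0=NH2 P1=NH1
Op 8: best P0=NH2 P1=NH1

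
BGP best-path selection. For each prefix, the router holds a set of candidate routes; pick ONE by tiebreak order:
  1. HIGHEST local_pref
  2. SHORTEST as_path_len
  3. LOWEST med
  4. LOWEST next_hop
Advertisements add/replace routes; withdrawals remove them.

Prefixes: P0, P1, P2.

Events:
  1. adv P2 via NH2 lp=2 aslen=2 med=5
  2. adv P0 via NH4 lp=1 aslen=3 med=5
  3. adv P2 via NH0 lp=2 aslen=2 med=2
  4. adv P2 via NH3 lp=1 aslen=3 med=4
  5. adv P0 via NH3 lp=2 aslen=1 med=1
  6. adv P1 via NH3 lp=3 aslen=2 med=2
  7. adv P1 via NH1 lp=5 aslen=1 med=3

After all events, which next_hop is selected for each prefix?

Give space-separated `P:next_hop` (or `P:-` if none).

Op 1: best P0=- P1=- P2=NH2
Op 2: best P0=NH4 P1=- P2=NH2
Op 3: best P0=NH4 P1=- P2=NH0
Op 4: best P0=NH4 P1=- P2=NH0
Op 5: best P0=NH3 P1=- P2=NH0
Op 6: best P0=NH3 P1=NH3 P2=NH0
Op 7: best P0=NH3 P1=NH1 P2=NH0

Answer: P0:NH3 P1:NH1 P2:NH0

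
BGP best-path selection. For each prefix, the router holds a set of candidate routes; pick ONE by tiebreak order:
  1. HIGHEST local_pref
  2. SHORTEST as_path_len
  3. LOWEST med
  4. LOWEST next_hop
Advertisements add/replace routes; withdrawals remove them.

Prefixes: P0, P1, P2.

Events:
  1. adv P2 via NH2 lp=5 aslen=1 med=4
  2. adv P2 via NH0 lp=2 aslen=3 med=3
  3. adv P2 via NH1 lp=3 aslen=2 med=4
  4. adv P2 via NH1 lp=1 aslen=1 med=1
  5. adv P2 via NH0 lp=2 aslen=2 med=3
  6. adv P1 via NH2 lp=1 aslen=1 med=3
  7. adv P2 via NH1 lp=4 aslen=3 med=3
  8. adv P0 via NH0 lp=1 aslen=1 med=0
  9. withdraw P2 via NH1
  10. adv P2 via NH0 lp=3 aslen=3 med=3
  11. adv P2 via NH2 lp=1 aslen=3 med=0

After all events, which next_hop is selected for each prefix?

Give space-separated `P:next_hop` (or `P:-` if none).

Op 1: best P0=- P1=- P2=NH2
Op 2: best P0=- P1=- P2=NH2
Op 3: best P0=- P1=- P2=NH2
Op 4: best P0=- P1=- P2=NH2
Op 5: best P0=- P1=- P2=NH2
Op 6: best P0=- P1=NH2 P2=NH2
Op 7: best P0=- P1=NH2 P2=NH2
Op 8: best P0=NH0 P1=NH2 P2=NH2
Op 9: best P0=NH0 P1=NH2 P2=NH2
Op 10: best P0=NH0 P1=NH2 P2=NH2
Op 11: best P0=NH0 P1=NH2 P2=NH0

Answer: P0:NH0 P1:NH2 P2:NH0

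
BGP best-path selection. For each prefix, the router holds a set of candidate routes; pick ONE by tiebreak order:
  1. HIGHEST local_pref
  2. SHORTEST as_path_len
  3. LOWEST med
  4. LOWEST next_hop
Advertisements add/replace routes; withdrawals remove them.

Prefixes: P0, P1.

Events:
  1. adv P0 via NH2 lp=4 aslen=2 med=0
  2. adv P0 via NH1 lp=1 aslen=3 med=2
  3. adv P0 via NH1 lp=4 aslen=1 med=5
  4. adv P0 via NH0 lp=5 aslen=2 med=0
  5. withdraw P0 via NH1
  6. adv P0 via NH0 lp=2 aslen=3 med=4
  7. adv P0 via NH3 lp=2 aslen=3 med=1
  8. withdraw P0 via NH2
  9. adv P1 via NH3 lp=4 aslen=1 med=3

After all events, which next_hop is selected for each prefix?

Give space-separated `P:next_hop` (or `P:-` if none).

Op 1: best P0=NH2 P1=-
Op 2: best P0=NH2 P1=-
Op 3: best P0=NH1 P1=-
Op 4: best P0=NH0 P1=-
Op 5: best P0=NH0 P1=-
Op 6: best P0=NH2 P1=-
Op 7: best P0=NH2 P1=-
Op 8: best P0=NH3 P1=-
Op 9: best P0=NH3 P1=NH3

Answer: P0:NH3 P1:NH3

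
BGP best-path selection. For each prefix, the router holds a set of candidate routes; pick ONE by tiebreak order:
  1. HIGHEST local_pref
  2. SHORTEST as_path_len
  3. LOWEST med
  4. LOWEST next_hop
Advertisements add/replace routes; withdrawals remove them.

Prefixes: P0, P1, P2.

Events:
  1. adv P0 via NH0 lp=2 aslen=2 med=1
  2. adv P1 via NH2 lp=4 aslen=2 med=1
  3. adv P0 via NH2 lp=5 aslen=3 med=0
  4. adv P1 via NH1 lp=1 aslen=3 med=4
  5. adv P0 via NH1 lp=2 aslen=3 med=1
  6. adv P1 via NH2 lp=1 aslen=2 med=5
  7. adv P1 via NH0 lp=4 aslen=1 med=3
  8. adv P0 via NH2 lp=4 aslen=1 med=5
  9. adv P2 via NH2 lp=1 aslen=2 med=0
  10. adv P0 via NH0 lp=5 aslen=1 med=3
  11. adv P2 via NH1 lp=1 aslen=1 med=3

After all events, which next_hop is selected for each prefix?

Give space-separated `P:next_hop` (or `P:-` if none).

Answer: P0:NH0 P1:NH0 P2:NH1

Derivation:
Op 1: best P0=NH0 P1=- P2=-
Op 2: best P0=NH0 P1=NH2 P2=-
Op 3: best P0=NH2 P1=NH2 P2=-
Op 4: best P0=NH2 P1=NH2 P2=-
Op 5: best P0=NH2 P1=NH2 P2=-
Op 6: best P0=NH2 P1=NH2 P2=-
Op 7: best P0=NH2 P1=NH0 P2=-
Op 8: best P0=NH2 P1=NH0 P2=-
Op 9: best P0=NH2 P1=NH0 P2=NH2
Op 10: best P0=NH0 P1=NH0 P2=NH2
Op 11: best P0=NH0 P1=NH0 P2=NH1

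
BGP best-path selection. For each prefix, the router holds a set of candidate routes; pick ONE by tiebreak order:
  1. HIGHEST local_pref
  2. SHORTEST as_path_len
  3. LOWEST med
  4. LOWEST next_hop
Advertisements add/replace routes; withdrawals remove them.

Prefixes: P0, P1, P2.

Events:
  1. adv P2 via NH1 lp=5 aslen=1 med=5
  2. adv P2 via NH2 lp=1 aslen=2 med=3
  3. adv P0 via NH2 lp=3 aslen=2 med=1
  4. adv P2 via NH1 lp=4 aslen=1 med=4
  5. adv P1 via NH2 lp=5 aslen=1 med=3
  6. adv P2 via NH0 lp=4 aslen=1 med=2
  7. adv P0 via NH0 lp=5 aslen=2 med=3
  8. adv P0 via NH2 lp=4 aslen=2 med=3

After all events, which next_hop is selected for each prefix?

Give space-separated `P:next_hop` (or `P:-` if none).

Op 1: best P0=- P1=- P2=NH1
Op 2: best P0=- P1=- P2=NH1
Op 3: best P0=NH2 P1=- P2=NH1
Op 4: best P0=NH2 P1=- P2=NH1
Op 5: best P0=NH2 P1=NH2 P2=NH1
Op 6: best P0=NH2 P1=NH2 P2=NH0
Op 7: best P0=NH0 P1=NH2 P2=NH0
Op 8: best P0=NH0 P1=NH2 P2=NH0

Answer: P0:NH0 P1:NH2 P2:NH0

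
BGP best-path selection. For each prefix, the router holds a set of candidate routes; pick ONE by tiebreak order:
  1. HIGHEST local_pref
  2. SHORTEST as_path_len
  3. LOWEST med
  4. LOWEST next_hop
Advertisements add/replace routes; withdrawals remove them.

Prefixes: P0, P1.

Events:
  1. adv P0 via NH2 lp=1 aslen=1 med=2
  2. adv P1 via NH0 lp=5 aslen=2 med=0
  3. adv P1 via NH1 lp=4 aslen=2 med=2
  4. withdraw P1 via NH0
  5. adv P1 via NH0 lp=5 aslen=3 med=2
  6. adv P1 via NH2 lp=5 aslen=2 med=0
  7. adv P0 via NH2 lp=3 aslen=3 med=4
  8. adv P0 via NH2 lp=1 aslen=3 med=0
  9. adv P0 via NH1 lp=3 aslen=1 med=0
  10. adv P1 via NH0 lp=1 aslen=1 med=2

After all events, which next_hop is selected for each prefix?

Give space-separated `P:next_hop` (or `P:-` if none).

Answer: P0:NH1 P1:NH2

Derivation:
Op 1: best P0=NH2 P1=-
Op 2: best P0=NH2 P1=NH0
Op 3: best P0=NH2 P1=NH0
Op 4: best P0=NH2 P1=NH1
Op 5: best P0=NH2 P1=NH0
Op 6: best P0=NH2 P1=NH2
Op 7: best P0=NH2 P1=NH2
Op 8: best P0=NH2 P1=NH2
Op 9: best P0=NH1 P1=NH2
Op 10: best P0=NH1 P1=NH2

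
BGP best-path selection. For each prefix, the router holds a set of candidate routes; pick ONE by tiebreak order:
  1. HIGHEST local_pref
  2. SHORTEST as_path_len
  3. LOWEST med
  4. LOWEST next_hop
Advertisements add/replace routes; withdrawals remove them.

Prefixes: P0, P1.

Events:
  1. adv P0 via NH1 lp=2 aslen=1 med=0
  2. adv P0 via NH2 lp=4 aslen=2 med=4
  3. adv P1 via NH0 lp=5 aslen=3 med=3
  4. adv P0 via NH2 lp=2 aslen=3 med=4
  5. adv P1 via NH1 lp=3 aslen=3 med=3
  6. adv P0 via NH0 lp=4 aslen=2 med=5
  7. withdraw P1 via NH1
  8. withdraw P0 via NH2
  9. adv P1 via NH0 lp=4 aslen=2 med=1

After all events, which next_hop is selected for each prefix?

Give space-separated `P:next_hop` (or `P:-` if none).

Op 1: best P0=NH1 P1=-
Op 2: best P0=NH2 P1=-
Op 3: best P0=NH2 P1=NH0
Op 4: best P0=NH1 P1=NH0
Op 5: best P0=NH1 P1=NH0
Op 6: best P0=NH0 P1=NH0
Op 7: best P0=NH0 P1=NH0
Op 8: best P0=NH0 P1=NH0
Op 9: best P0=NH0 P1=NH0

Answer: P0:NH0 P1:NH0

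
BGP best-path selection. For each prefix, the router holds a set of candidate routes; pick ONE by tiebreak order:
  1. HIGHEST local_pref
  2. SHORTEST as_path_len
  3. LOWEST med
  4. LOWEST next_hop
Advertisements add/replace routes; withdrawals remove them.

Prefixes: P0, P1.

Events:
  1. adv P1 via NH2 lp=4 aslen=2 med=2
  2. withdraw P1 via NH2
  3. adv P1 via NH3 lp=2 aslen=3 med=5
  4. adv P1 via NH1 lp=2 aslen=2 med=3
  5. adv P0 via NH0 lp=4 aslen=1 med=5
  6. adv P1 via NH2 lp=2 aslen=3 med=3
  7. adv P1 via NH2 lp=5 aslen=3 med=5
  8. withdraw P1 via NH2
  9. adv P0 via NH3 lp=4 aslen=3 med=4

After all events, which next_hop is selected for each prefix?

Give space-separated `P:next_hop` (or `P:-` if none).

Answer: P0:NH0 P1:NH1

Derivation:
Op 1: best P0=- P1=NH2
Op 2: best P0=- P1=-
Op 3: best P0=- P1=NH3
Op 4: best P0=- P1=NH1
Op 5: best P0=NH0 P1=NH1
Op 6: best P0=NH0 P1=NH1
Op 7: best P0=NH0 P1=NH2
Op 8: best P0=NH0 P1=NH1
Op 9: best P0=NH0 P1=NH1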